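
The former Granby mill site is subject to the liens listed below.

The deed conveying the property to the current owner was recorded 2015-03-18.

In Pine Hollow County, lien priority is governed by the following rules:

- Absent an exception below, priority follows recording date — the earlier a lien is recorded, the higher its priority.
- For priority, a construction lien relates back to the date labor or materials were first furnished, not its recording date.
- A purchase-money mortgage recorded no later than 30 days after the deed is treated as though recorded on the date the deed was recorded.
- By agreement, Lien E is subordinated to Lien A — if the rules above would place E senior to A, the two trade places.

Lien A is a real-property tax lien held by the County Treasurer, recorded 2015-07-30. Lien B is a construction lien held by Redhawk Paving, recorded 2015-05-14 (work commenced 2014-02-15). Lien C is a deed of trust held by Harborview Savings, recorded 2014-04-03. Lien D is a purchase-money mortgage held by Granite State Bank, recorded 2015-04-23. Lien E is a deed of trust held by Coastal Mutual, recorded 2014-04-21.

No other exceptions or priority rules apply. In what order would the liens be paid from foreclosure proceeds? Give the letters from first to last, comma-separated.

First, effective dates: B relates back to 2014-02-15 (work commenced); D missed the 30-day window (36 days after the deed), so its recording date stands.
Sorted by effective date: B (2014-02-15), C (2014-04-03), E (2014-04-21), D (2015-04-23), A (2015-07-30).
E would otherwise be senior to A, so under the subordination agreement E and A exchange positions.

B, C, A, D, E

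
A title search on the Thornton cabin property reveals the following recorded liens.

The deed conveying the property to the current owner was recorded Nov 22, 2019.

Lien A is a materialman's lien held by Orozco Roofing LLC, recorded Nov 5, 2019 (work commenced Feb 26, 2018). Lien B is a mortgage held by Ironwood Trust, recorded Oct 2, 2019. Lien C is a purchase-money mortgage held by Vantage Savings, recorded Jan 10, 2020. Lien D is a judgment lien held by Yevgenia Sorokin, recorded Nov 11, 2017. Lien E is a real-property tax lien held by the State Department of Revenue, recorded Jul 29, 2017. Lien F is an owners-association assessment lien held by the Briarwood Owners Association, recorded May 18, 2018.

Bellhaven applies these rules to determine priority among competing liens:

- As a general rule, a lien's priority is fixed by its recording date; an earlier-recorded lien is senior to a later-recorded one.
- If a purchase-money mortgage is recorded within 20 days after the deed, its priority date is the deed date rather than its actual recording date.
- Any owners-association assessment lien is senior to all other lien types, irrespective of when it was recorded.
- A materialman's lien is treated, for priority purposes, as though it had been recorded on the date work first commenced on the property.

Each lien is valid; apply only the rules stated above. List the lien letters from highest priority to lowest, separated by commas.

F, E, D, A, B, C

Adjusting effective dates: A relates back to Feb 26, 2018 (work commenced); C was recorded 49 days after the deed, outside the 20-day window, so it keeps its recording date.
F is an owners-association assessment lien, so it outranks all other liens regardless of date.
The other liens, earliest effective date first: E (Jul 29, 2017), D (Nov 11, 2017), A (Feb 26, 2018), B (Oct 2, 2019), C (Jan 10, 2020).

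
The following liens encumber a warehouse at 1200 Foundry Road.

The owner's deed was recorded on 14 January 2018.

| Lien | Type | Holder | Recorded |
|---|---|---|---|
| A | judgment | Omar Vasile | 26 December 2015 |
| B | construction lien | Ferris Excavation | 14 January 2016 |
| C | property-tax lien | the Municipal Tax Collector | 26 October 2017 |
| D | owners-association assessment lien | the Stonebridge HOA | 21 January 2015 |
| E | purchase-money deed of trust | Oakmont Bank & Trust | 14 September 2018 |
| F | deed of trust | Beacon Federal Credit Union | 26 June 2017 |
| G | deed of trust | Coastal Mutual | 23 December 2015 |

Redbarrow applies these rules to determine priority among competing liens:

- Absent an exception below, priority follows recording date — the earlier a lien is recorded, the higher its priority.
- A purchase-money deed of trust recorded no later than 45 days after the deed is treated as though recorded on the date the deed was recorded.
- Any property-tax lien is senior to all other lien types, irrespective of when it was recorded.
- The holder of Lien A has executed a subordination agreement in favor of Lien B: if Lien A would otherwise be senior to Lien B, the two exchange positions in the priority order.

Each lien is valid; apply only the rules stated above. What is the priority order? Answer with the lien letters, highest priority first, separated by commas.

Adjusting effective dates: E was recorded 243 days after the deed, outside the 45-day window, so it keeps its recording date.
C is a property-tax lien and takes priority over every other lien.
Among the remaining liens, by effective date: D (21 January 2015), G (23 December 2015), A (26 December 2015), B (14 January 2016), F (26 June 2017), E (14 September 2018).
Because A would otherwise rank above B, the subordination swaps them.

C, D, G, B, A, F, E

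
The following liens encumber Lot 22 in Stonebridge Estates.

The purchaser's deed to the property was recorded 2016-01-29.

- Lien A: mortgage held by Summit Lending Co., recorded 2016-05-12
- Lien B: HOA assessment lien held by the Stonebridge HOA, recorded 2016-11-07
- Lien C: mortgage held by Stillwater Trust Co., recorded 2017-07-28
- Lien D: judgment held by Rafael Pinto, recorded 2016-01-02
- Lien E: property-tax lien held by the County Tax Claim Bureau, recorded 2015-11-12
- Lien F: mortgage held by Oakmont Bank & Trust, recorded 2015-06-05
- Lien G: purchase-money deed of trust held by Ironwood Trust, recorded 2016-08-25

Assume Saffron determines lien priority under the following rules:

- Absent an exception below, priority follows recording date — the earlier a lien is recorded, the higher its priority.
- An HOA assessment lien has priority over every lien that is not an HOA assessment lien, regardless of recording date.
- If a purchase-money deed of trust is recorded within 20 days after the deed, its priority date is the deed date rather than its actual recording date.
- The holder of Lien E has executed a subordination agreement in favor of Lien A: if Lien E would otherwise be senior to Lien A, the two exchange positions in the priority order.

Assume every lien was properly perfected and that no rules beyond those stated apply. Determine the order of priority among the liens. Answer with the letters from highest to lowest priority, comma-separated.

B, F, A, D, E, G, C

Effective dates: G was recorded 209 days after the deed, outside the 20-day window, so it keeps its recording date.
B is an HOA assessment lien, so it outranks all other liens regardless of date.
The other liens, earliest effective date first: F (2015-06-05), E (2015-11-12), D (2016-01-02), A (2016-05-12), G (2016-08-25), C (2017-07-28).
Because E would otherwise rank above A, the subordination swaps them.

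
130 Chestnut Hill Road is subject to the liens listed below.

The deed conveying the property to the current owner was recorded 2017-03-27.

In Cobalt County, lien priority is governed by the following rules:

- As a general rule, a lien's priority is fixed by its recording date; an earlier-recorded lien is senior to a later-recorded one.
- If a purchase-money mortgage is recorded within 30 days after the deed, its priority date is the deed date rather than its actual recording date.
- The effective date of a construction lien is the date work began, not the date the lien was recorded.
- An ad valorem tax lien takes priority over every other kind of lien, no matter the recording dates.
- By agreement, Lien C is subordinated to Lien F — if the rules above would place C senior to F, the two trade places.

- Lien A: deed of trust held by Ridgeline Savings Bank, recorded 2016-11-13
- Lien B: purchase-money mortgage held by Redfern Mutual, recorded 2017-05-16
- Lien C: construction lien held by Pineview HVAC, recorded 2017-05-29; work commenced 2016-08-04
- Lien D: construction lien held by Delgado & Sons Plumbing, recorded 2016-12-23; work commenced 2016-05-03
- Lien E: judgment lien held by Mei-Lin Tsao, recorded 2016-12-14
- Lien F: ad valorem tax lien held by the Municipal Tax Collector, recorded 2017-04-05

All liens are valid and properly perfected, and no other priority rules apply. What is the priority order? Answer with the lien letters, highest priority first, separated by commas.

Effective dates after the stated exceptions: B was recorded 50 days after the deed — beyond 30 days — so no relation-back applies; C relates back to 2016-08-04 (work commenced); D's effective date is 2016-05-03, when work began.
F is an ad valorem tax lien and takes priority over every other lien.
The other liens, earliest effective date first: D (2016-05-03), C (2016-08-04), A (2016-11-13), E (2016-12-14), B (2017-05-16).
Since C is not senior to F, the subordination leaves the order unchanged.

F, D, C, A, E, B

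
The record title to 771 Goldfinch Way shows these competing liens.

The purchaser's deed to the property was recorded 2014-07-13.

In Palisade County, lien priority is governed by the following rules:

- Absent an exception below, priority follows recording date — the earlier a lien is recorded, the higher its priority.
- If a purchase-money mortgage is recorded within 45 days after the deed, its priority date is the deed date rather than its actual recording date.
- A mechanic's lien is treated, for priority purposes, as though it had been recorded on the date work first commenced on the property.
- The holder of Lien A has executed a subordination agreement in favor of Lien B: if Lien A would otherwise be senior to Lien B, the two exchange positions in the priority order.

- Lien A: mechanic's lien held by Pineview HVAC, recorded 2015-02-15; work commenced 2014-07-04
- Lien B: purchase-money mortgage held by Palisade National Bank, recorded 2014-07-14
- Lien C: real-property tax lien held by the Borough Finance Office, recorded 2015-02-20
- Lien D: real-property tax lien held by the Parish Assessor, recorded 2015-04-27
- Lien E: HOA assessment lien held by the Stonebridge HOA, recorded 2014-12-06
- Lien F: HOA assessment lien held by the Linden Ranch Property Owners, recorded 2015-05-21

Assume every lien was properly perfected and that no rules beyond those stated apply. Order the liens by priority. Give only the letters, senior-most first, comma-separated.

First, effective dates: A relates back to 2014-07-04 (work commenced); B relates back to the deed date 2014-07-13.
By effective date: A (2014-07-04), B (2014-07-13), E (2014-12-06), C (2015-02-20), D (2015-04-27), F (2015-05-21).
A would otherwise be senior to B, so under the subordination agreement A and B exchange positions.

B, A, E, C, D, F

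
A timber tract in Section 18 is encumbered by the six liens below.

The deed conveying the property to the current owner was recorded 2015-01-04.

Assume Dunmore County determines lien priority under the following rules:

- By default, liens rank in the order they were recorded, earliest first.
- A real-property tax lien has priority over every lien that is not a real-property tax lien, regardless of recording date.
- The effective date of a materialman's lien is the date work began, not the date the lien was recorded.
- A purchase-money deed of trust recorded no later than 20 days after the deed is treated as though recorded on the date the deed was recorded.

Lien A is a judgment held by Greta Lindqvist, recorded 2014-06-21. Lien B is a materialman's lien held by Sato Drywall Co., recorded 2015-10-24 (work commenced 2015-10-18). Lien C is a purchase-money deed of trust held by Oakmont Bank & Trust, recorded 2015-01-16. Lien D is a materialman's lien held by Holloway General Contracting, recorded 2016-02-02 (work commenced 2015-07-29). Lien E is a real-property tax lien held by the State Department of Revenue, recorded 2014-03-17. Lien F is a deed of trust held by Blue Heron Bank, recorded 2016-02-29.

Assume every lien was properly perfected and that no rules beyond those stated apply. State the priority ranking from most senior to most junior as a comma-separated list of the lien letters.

First, effective dates: B is treated as recorded 2015-10-18, the work-commencement date; C's effective date is the deed date, 2015-01-04; D relates back to 2015-07-29 (work commenced).
E is a real-property tax lien and takes priority over every other lien.
Remaining liens by effective date: A (2014-06-21), C (2015-01-04), D (2015-07-29), B (2015-10-18), F (2016-02-29).

E, A, C, D, B, F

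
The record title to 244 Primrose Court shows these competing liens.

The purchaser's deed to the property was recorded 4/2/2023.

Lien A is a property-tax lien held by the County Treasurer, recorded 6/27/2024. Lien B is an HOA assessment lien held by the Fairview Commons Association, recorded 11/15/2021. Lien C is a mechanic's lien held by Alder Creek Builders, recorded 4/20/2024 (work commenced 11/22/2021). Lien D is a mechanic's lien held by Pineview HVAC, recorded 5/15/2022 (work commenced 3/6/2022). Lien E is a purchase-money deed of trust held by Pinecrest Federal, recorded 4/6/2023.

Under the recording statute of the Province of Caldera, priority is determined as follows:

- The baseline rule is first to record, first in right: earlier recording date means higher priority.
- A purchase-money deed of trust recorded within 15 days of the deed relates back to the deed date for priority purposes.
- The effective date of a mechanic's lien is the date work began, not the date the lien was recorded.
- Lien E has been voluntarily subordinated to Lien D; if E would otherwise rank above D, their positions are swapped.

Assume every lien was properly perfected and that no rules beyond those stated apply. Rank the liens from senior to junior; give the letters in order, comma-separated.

B, C, D, E, A

Effective dates: C is treated as recorded 11/22/2021, the work-commencement date; D relates back to 3/6/2022 (work commenced); E relates back to the deed date 4/2/2023.
Ordering by effective date: B (11/15/2021), C (11/22/2021), D (3/6/2022), E (4/2/2023), A (6/27/2024).
E is already junior to D, so the subordination agreement changes nothing.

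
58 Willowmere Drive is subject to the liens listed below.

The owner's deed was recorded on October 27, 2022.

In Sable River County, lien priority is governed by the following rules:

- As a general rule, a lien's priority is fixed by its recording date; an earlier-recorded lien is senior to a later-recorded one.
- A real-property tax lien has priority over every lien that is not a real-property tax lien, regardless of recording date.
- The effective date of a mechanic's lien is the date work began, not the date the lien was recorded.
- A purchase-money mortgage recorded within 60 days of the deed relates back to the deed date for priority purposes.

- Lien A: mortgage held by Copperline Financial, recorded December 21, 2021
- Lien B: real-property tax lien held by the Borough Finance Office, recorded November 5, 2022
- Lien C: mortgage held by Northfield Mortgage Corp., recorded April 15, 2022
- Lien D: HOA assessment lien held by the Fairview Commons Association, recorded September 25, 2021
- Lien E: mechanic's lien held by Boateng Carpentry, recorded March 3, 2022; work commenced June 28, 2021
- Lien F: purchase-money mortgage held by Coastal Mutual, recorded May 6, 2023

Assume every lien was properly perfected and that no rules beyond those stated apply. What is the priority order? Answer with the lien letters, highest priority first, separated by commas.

Effective dates: E is treated as recorded June 28, 2021, the work-commencement date; F was recorded 191 days after the deed, outside the 60-day window, so it keeps its recording date.
B is a real-property tax lien, so it outranks all other liens regardless of date.
The other liens, earliest effective date first: E (June 28, 2021), D (September 25, 2021), A (December 21, 2021), C (April 15, 2022), F (May 6, 2023).

B, E, D, A, C, F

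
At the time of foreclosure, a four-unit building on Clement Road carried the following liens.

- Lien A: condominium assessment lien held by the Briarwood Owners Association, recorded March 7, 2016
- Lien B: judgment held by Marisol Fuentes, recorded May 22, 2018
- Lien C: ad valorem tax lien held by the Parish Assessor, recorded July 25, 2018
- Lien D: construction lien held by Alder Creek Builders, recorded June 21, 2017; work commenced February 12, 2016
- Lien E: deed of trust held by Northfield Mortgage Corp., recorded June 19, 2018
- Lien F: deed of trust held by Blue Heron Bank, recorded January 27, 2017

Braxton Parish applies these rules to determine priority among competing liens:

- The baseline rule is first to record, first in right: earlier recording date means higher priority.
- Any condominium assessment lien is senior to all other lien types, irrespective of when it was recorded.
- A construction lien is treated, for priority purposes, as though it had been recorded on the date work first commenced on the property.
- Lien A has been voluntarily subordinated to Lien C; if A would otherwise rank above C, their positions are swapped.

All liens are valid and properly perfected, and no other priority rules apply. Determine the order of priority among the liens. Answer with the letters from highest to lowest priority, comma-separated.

Effective dates: D's effective date is February 12, 2016, when work began.
A is a condominium assessment lien, so it outranks all other liens regardless of date.
Ordering the rest by effective date: D (February 12, 2016), F (January 27, 2017), B (May 22, 2018), E (June 19, 2018), C (July 25, 2018).
Because A would otherwise rank above C, the subordination swaps them.

C, D, F, B, E, A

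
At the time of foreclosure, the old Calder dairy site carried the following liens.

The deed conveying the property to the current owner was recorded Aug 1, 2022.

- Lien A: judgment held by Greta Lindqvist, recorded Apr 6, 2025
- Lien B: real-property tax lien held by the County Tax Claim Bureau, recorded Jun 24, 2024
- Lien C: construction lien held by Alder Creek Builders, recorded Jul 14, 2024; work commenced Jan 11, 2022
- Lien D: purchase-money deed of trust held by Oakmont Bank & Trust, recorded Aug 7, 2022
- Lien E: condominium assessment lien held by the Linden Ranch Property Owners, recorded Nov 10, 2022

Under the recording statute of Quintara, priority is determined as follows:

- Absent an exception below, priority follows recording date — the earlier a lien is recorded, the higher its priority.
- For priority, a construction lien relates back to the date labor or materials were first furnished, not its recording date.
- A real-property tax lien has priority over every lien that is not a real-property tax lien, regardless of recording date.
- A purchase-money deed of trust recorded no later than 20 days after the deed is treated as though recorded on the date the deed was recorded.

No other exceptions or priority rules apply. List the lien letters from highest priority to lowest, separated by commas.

B, C, D, E, A

Adjusting effective dates: C is treated as recorded Jan 11, 2022, the work-commencement date; D relates back to the deed date Aug 1, 2022.
B, as a real-property tax lien, has superpriority and ranks first.
Among the remaining liens, by effective date: C (Jan 11, 2022), D (Aug 1, 2022), E (Nov 10, 2022), A (Apr 6, 2025).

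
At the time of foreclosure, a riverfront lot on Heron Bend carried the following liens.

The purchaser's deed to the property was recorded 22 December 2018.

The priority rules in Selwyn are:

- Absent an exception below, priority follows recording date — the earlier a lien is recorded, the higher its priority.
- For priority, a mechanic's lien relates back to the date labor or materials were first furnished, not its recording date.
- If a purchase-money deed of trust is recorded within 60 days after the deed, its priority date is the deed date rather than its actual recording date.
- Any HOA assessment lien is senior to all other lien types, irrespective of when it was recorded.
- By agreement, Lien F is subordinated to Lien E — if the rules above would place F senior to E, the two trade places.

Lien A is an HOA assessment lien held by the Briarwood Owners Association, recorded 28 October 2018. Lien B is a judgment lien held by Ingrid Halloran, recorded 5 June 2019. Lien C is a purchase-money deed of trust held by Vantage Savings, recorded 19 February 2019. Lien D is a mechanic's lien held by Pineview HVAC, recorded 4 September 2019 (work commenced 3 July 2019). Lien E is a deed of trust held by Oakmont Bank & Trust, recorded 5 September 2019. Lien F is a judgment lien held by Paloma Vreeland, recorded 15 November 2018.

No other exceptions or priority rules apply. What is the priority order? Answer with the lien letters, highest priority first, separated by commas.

Effective dates: C relates back to the deed date 22 December 2018; D relates back to 3 July 2019 (work commenced).
As an HOA assessment lien, A is senior to every other lien.
Remaining liens by effective date: F (15 November 2018), C (22 December 2018), B (5 June 2019), D (3 July 2019), E (5 September 2019).
Because F would otherwise rank above E, the subordination swaps them.

A, E, C, B, D, F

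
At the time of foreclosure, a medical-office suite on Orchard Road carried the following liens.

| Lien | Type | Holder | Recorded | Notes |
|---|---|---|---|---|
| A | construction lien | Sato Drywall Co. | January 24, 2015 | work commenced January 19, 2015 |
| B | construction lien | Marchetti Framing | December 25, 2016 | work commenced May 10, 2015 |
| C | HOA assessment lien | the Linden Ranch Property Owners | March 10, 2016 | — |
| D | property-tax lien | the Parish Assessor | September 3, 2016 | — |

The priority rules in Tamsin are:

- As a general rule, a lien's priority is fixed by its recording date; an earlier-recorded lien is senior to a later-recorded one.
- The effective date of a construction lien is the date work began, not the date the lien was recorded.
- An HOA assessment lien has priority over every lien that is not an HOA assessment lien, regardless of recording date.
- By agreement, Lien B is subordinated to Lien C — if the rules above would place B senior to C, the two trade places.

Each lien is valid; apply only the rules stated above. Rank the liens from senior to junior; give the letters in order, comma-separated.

C, A, B, D

First, effective dates: A's effective date is January 19, 2015, when work began; B relates back to May 10, 2015 (work commenced).
C, as an HOA assessment lien, has superpriority and ranks first.
The other liens, earliest effective date first: A (January 19, 2015), B (May 10, 2015), D (September 3, 2016).
B already ranks below C; the subordination has no effect.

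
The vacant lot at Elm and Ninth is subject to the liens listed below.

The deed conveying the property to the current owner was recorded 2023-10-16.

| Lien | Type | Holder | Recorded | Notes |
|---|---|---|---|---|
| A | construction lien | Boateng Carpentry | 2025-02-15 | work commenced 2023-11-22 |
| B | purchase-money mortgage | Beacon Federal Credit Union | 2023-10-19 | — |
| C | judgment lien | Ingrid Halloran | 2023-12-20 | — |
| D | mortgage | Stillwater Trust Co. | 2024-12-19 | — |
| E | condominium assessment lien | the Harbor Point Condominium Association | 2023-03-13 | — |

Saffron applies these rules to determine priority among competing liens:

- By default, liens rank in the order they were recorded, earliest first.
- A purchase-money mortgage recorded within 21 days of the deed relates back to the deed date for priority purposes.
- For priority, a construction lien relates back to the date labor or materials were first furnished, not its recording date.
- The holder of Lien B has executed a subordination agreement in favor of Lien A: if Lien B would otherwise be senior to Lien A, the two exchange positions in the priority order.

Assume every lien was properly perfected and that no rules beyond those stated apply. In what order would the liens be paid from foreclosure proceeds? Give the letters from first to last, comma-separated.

E, A, B, C, D

First, effective dates: A's effective date is 2023-11-22, when work began; B's effective date is the deed date, 2023-10-16.
Sorted by effective date: E (2023-03-13), B (2023-10-16), A (2023-11-22), C (2023-12-20), D (2024-12-19).
The subordination applies — B was senior to A — so B and A swap.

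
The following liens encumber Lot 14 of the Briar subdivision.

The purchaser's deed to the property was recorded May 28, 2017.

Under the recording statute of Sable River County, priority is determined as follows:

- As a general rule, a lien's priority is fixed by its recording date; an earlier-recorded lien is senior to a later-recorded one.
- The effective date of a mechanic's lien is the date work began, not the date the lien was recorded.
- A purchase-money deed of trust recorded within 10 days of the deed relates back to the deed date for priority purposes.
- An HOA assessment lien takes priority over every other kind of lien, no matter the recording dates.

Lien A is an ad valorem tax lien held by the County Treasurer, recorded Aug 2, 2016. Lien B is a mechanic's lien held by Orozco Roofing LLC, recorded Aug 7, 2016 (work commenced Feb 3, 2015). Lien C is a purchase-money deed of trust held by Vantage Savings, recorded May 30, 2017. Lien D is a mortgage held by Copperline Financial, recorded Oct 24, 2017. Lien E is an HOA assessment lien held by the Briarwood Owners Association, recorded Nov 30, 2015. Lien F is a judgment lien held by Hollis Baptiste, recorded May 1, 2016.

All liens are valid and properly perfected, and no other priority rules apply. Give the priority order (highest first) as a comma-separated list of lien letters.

E, B, F, A, C, D

First, effective dates: B is treated as recorded Feb 3, 2015, the work-commencement date; C was recorded within the 10-day window, so its effective date is the deed date May 28, 2017.
E is an HOA assessment lien, so it outranks all other liens regardless of date.
Remaining liens by effective date: B (Feb 3, 2015), F (May 1, 2016), A (Aug 2, 2016), C (May 28, 2017), D (Oct 24, 2017).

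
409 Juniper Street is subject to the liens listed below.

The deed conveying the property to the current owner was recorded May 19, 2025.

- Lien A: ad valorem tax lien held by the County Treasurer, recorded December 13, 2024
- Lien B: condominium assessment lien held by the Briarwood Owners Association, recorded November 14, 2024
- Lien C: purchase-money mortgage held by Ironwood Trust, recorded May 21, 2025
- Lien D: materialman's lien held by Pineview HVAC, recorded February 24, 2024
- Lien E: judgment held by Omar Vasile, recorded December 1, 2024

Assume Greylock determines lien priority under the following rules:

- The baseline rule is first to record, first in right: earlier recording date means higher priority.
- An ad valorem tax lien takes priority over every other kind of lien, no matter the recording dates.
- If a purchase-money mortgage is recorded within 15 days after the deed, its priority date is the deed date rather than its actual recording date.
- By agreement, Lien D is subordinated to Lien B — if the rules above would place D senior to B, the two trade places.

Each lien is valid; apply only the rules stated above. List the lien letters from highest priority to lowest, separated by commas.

A, B, D, E, C

Adjusting effective dates: C relates back to the deed date May 19, 2025.
A is an ad valorem tax lien, so it outranks all other liens regardless of date.
The other liens, earliest effective date first: D (February 24, 2024), B (November 14, 2024), E (December 1, 2024), C (May 19, 2025).
Because D would otherwise rank above B, the subordination swaps them.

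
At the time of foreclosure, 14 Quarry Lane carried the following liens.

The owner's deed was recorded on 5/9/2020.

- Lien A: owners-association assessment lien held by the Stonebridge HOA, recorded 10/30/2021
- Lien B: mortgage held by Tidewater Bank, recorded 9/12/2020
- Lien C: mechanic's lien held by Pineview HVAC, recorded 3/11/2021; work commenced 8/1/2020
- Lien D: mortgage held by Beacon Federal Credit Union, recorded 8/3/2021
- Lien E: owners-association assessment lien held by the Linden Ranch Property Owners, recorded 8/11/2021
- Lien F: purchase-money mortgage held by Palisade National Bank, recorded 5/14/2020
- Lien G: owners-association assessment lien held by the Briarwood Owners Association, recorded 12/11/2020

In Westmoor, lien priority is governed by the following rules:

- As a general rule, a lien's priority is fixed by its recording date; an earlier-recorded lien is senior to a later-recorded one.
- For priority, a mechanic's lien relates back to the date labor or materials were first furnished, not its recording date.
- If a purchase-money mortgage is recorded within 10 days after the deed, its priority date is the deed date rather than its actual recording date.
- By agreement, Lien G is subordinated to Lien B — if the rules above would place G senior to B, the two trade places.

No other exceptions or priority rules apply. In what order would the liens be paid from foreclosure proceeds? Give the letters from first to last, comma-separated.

F, C, B, G, D, E, A

Adjusting effective dates: C relates back to 8/1/2020 (work commenced); F's effective date is the deed date, 5/9/2020.
Ordering by effective date: F (5/9/2020), C (8/1/2020), B (9/12/2020), G (12/11/2020), D (8/3/2021), E (8/11/2021), A (10/30/2021).
G is already junior to B, so the subordination agreement changes nothing.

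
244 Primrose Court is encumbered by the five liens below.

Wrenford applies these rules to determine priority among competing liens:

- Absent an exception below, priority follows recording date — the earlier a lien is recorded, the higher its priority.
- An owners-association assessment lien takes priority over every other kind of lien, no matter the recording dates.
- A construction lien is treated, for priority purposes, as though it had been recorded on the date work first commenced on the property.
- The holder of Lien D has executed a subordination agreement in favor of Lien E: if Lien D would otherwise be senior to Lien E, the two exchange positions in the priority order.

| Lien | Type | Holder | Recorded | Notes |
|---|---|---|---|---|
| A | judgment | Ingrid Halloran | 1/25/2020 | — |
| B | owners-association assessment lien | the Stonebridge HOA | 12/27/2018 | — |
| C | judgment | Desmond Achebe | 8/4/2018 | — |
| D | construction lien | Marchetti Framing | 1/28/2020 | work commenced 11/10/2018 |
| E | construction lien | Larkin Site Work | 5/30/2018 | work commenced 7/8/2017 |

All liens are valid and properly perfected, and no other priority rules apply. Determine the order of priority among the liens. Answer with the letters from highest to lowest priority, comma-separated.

Adjusting effective dates: D is treated as recorded 11/10/2018, the work-commencement date; E relates back to 7/8/2017 (work commenced).
As an owners-association assessment lien, B is senior to every other lien.
Ordering the rest by effective date: E (7/8/2017), C (8/4/2018), D (11/10/2018), A (1/25/2020).
Since D is not senior to E, the subordination leaves the order unchanged.

B, E, C, D, A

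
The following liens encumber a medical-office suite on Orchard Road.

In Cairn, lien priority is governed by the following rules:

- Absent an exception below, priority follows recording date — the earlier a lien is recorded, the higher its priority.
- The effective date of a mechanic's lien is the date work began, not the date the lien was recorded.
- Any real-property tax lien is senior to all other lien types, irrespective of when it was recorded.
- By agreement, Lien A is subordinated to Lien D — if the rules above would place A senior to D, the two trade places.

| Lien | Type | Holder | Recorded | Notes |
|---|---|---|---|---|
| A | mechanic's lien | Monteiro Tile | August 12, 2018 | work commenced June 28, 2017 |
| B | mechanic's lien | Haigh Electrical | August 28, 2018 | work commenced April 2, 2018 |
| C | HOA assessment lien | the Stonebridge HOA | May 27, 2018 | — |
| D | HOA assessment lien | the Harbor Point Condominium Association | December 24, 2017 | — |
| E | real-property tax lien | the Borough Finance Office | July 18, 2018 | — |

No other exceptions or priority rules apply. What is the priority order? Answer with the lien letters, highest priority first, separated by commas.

Effective dates after the stated exceptions: A is treated as recorded June 28, 2017, the work-commencement date; B relates back to April 2, 2018 (work commenced).
E is a real-property tax lien and takes priority over every other lien.
The other liens, earliest effective date first: A (June 28, 2017), D (December 24, 2017), B (April 2, 2018), C (May 27, 2018).
A is senior to D before the subordination, so the two trade places.

E, D, A, B, C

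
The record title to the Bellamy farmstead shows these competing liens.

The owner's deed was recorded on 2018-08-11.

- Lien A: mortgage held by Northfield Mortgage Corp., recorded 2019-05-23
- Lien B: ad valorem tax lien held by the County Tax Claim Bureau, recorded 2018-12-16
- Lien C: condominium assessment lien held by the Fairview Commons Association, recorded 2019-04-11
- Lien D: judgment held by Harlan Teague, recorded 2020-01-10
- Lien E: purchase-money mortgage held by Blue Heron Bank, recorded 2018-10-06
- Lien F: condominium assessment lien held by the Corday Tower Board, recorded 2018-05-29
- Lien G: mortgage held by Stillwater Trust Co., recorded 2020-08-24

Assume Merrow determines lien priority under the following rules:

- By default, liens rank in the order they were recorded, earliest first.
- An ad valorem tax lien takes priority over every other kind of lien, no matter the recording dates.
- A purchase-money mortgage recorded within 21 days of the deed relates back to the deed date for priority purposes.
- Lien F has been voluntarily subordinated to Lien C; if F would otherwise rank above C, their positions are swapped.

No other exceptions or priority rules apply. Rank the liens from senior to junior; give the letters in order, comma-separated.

B, C, E, F, A, D, G

First, effective dates: E was recorded 56 days after the deed, outside the 21-day window, so it keeps its recording date.
B is an ad valorem tax lien, so it outranks all other liens regardless of date.
Ordering the rest by effective date: F (2018-05-29), E (2018-10-06), C (2019-04-11), A (2019-05-23), D (2020-01-10), G (2020-08-24).
The subordination applies — F was senior to C — so F and C swap.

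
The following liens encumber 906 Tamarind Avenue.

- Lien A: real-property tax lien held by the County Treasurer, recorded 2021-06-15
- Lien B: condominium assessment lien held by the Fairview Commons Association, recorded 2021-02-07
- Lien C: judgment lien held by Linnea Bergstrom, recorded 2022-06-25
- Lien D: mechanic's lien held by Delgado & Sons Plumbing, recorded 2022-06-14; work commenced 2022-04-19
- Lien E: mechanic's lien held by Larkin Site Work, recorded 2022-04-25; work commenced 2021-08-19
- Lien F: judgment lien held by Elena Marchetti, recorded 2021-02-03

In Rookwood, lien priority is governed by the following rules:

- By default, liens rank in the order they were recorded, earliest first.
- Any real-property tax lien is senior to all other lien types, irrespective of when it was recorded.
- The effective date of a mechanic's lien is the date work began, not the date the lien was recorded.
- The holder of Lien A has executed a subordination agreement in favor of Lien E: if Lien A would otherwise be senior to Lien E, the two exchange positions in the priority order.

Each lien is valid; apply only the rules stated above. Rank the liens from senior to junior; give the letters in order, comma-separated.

E, F, B, A, D, C

Adjusting effective dates: D is treated as recorded 2022-04-19, the work-commencement date; E relates back to 2021-08-19 (work commenced).
A, as a real-property tax lien, has superpriority and ranks first.
Among the remaining liens, by effective date: F (2021-02-03), B (2021-02-07), E (2021-08-19), D (2022-04-19), C (2022-06-25).
A is senior to E before the subordination, so the two trade places.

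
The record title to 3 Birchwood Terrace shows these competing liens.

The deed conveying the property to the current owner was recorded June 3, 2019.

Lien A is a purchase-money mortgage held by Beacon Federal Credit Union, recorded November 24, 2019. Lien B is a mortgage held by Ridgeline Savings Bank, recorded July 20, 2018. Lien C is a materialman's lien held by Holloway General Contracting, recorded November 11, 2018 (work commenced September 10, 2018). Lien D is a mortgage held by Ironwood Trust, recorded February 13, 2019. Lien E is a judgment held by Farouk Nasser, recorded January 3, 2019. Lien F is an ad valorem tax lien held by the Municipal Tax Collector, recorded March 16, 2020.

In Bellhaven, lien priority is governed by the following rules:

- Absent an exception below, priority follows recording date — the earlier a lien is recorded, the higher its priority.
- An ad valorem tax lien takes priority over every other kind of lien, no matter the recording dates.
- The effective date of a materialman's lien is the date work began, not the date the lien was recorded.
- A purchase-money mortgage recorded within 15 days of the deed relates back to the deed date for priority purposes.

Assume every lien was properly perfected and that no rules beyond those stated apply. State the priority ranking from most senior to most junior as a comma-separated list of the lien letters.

Effective dates: A was recorded 174 days after the deed — beyond 15 days — so no relation-back applies; C is treated as recorded September 10, 2018, the work-commencement date.
F is an ad valorem tax lien, so it outranks all other liens regardless of date.
Remaining liens by effective date: B (July 20, 2018), C (September 10, 2018), E (January 3, 2019), D (February 13, 2019), A (November 24, 2019).

F, B, C, E, D, A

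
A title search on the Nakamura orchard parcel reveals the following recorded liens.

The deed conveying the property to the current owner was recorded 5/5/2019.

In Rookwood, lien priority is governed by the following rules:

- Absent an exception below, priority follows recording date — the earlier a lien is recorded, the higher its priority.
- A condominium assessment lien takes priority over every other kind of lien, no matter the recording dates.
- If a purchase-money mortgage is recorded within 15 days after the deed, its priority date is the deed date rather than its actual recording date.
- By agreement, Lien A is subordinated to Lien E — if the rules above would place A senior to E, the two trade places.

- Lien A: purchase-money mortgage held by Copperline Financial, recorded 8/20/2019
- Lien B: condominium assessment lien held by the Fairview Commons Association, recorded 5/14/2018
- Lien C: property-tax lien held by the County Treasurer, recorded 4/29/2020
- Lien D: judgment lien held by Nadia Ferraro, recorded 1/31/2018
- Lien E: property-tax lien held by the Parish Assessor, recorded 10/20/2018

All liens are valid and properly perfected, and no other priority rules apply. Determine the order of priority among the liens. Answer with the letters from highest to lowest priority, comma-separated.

B, D, E, A, C

First, effective dates: A was recorded 107 days after the deed, outside the 15-day window, so it keeps its recording date.
B, as a condominium assessment lien, has superpriority and ranks first.
Ordering the rest by effective date: D (1/31/2018), E (10/20/2018), A (8/20/2019), C (4/29/2020).
A already ranks below E; the subordination has no effect.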